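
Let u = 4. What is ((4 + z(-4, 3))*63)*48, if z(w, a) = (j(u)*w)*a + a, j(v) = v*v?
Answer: -559440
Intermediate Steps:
j(v) = v²
z(w, a) = a + 16*a*w (z(w, a) = (4²*w)*a + a = (16*w)*a + a = 16*a*w + a = a + 16*a*w)
((4 + z(-4, 3))*63)*48 = ((4 + 3*(1 + 16*(-4)))*63)*48 = ((4 + 3*(1 - 64))*63)*48 = ((4 + 3*(-63))*63)*48 = ((4 - 189)*63)*48 = -185*63*48 = -11655*48 = -559440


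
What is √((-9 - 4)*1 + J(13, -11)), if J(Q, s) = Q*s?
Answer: 2*I*√39 ≈ 12.49*I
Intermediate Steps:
√((-9 - 4)*1 + J(13, -11)) = √((-9 - 4)*1 + 13*(-11)) = √(-13*1 - 143) = √(-13 - 143) = √(-156) = 2*I*√39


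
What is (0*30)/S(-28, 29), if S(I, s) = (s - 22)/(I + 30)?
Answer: 0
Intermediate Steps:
S(I, s) = (-22 + s)/(30 + I)
(0*30)/S(-28, 29) = (0*30)/(((-22 + 29)/(30 - 28))) = 0/((7/2)) = 0/(((½)*7)) = 0/(7/2) = 0*(2/7) = 0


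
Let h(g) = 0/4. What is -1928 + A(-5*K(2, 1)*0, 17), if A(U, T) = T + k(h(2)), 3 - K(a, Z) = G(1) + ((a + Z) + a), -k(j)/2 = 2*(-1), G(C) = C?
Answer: -1907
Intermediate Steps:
h(g) = 0 (h(g) = 0*(¼) = 0)
k(j) = 4 (k(j) = -4*(-1) = -2*(-2) = 4)
K(a, Z) = 2 - Z - 2*a (K(a, Z) = 3 - (1 + ((a + Z) + a)) = 3 - (1 + ((Z + a) + a)) = 3 - (1 + (Z + 2*a)) = 3 - (1 + Z + 2*a) = 3 + (-1 - Z - 2*a) = 2 - Z - 2*a)
A(U, T) = 4 + T (A(U, T) = T + 4 = 4 + T)
-1928 + A(-5*K(2, 1)*0, 17) = -1928 + (4 + 17) = -1928 + 21 = -1907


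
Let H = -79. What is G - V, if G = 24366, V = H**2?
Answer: 18125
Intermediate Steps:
V = 6241 (V = (-79)**2 = 6241)
G - V = 24366 - 1*6241 = 24366 - 6241 = 18125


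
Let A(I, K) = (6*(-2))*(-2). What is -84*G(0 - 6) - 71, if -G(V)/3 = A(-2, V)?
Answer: 5977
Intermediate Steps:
A(I, K) = 24 (A(I, K) = -12*(-2) = 24)
G(V) = -72 (G(V) = -3*24 = -72)
-84*G(0 - 6) - 71 = -84*(-72) - 71 = 6048 - 71 = 5977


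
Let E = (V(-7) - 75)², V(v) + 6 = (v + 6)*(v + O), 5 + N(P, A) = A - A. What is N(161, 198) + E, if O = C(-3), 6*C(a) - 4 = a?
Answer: 197845/36 ≈ 5495.7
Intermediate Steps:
C(a) = ⅔ + a/6
O = ⅙ (O = ⅔ + (⅙)*(-3) = ⅔ - ½ = ⅙ ≈ 0.16667)
N(P, A) = -5 (N(P, A) = -5 + (A - A) = -5 + 0 = -5)
V(v) = -6 + (6 + v)*(⅙ + v) (V(v) = -6 + (v + 6)*(v + ⅙) = -6 + (6 + v)*(⅙ + v))
E = 198025/36 (E = ((-5 + (-7)² + (37/6)*(-7)) - 75)² = ((-5 + 49 - 259/6) - 75)² = (⅚ - 75)² = (-445/6)² = 198025/36 ≈ 5500.7)
N(161, 198) + E = -5 + 198025/36 = 197845/36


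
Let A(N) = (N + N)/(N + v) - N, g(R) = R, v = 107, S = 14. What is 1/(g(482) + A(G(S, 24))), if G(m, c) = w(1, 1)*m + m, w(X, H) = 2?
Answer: 149/65644 ≈ 0.0022698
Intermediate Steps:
G(m, c) = 3*m (G(m, c) = 2*m + m = 3*m)
A(N) = -N + 2*N/(107 + N) (A(N) = (N + N)/(N + 107) - N = (2*N)/(107 + N) - N = 2*N/(107 + N) - N = -N + 2*N/(107 + N))
1/(g(482) + A(G(S, 24))) = 1/(482 - 3*14*(105 + 3*14)/(107 + 3*14)) = 1/(482 - 1*42*(105 + 42)/(107 + 42)) = 1/(482 - 1*42*147/149) = 1/(482 - 1*42*1/149*147) = 1/(482 - 6174/149) = 1/(65644/149) = 149/65644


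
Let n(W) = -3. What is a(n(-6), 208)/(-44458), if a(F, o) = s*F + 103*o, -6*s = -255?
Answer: -42593/88916 ≈ -0.47902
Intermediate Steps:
s = 85/2 (s = -⅙*(-255) = 85/2 ≈ 42.500)
a(F, o) = 103*o + 85*F/2 (a(F, o) = 85*F/2 + 103*o = 103*o + 85*F/2)
a(n(-6), 208)/(-44458) = (103*208 + (85/2)*(-3))/(-44458) = (21424 - 255/2)*(-1/44458) = (42593/2)*(-1/44458) = -42593/88916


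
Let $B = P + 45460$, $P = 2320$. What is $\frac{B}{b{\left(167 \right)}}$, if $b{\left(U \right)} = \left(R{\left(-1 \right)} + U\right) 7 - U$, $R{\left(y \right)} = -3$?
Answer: $\frac{47780}{981} \approx 48.705$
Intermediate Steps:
$B = 47780$ ($B = 2320 + 45460 = 47780$)
$b{\left(U \right)} = -21 + 6 U$ ($b{\left(U \right)} = \left(-3 + U\right) 7 - U = \left(-21 + 7 U\right) - U = -21 + 6 U$)
$\frac{B}{b{\left(167 \right)}} = \frac{47780}{-21 + 6 \cdot 167} = \frac{47780}{-21 + 1002} = \frac{47780}{981}$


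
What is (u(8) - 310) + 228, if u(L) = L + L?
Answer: -66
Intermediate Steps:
u(L) = 2*L
(u(8) - 310) + 228 = (2*8 - 310) + 228 = (16 - 310) + 228 = -294 + 228 = -66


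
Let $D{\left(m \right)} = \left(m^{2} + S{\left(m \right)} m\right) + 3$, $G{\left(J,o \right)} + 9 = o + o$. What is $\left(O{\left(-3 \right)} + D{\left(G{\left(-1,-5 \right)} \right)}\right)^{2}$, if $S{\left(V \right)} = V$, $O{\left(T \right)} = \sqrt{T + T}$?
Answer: $\left(725 + i \sqrt{6}\right)^{2} \approx 5.2562 \cdot 10^{5} + 3552.0 i$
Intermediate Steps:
$O{\left(T \right)} = \sqrt{2} \sqrt{T}$ ($O{\left(T \right)} = \sqrt{2 T} = \sqrt{2} \sqrt{T}$)
$G{\left(J,o \right)} = -9 + 2 o$ ($G{\left(J,o \right)} = -9 + \left(o + o\right) = -9 + 2 o$)
$D{\left(m \right)} = 3 + 2 m^{2}$ ($D{\left(m \right)} = \left(m^{2} + m m\right) + 3 = \left(m^{2} + m^{2}\right) + 3 = 2 m^{2} + 3 = 3 + 2 m^{2}$)
$\left(O{\left(-3 \right)} + D{\left(G{\left(-1,-5 \right)} \right)}\right)^{2} = \left(\sqrt{2} \sqrt{-3} + \left(3 + 2 \left(-9 + 2 \left(-5\right)\right)^{2}\right)\right)^{2} = \left(\sqrt{2} i \sqrt{3} + \left(3 + 2 \left(-9 - 10\right)^{2}\right)\right)^{2} = \left(i \sqrt{6} + \left(3 + 2 \left(-19\right)^{2}\right)\right)^{2} = \left(i \sqrt{6} + \left(3 + 2 \cdot 361\right)\right)^{2} = \left(i \sqrt{6} + \left(3 + 722\right)\right)^{2} = \left(i \sqrt{6} + 725\right)^{2} = \left(725 + i \sqrt{6}\right)^{2}$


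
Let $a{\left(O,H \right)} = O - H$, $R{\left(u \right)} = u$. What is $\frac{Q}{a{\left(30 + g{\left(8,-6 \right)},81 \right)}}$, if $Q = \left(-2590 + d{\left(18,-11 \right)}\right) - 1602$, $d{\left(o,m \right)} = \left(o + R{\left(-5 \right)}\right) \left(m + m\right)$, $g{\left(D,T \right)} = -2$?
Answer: $\frac{4478}{53} \approx 84.491$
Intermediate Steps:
$d{\left(o,m \right)} = 2 m \left(-5 + o\right)$ ($d{\left(o,m \right)} = \left(o - 5\right) \left(m + m\right) = \left(-5 + o\right) 2 m = 2 m \left(-5 + o\right)$)
$Q = -4478$ ($Q = \left(-2590 + 2 \left(-11\right) \left(-5 + 18\right)\right) - 1602 = \left(-2590 + 2 \left(-11\right) 13\right) - 1602 = \left(-2590 - 286\right) - 1602 = -2876 - 1602 = -4478$)
$\frac{Q}{a{\left(30 + g{\left(8,-6 \right)},81 \right)}} = - \frac{4478}{\left(30 - 2\right) - 81} = - \frac{4478}{28 - 81} = - \frac{4478}{-53} = \left(-4478\right) \left(- \frac{1}{53}\right) = \frac{4478}{53}$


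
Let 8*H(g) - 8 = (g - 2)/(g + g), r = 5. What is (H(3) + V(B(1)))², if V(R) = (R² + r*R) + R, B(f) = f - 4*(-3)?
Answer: 141729025/2304 ≈ 61514.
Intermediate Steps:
B(f) = 12 + f (B(f) = f + 12 = 12 + f)
V(R) = R² + 6*R (V(R) = (R² + 5*R) + R = R² + 6*R)
H(g) = 1 + (-2 + g)/(16*g) (H(g) = 1 + ((g - 2)/(g + g))/8 = 1 + ((-2 + g)/((2*g)))/8 = 1 + ((-2 + g)*(1/(2*g)))/8 = 1 + ((-2 + g)/(2*g))/8 = 1 + (-2 + g)/(16*g))
(H(3) + V(B(1)))² = ((1/16)*(-2 + 17*3)/3 + (12 + 1)*(6 + (12 + 1)))² = ((1/16)*(⅓)*(-2 + 51) + 13*(6 + 13))² = ((1/16)*(⅓)*49 + 13*19)² = (49/48 + 247)² = (11905/48)² = 141729025/2304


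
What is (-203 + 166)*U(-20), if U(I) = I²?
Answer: -14800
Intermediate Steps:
(-203 + 166)*U(-20) = (-203 + 166)*(-20)² = -37*400 = -14800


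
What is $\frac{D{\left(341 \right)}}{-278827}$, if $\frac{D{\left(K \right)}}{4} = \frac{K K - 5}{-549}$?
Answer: $\frac{465104}{153076023} \approx 0.0030384$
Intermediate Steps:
$D{\left(K \right)} = \frac{20}{549} - \frac{4 K^{2}}{549}$ ($D{\left(K \right)} = 4 \frac{K K - 5}{-549} = 4 \left(K^{2} - 5\right) \left(- \frac{1}{549}\right) = 4 \left(-5 + K^{2}\right) \left(- \frac{1}{549}\right) = 4 \left(\frac{5}{549} - \frac{K^{2}}{549}\right) = \frac{20}{549} - \frac{4 K^{2}}{549}$)
$\frac{D{\left(341 \right)}}{-278827} = \frac{\frac{20}{549} - \frac{4 \cdot 341^{2}}{549}}{-278827} = \left(\frac{20}{549} - \frac{465124}{549}\right) \left(- \frac{1}{278827}\right) = \left(- \frac{465104}{549}\right) \left(- \frac{1}{278827}\right) = \frac{465104}{153076023}$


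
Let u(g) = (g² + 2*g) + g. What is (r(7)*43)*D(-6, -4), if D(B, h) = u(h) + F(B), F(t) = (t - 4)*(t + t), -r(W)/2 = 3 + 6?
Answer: -95976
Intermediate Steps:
r(W) = -18 (r(W) = -2*(3 + 6) = -2*9 = -18)
F(t) = 2*t*(-4 + t) (F(t) = (-4 + t)*(2*t) = 2*t*(-4 + t))
u(g) = g² + 3*g
D(B, h) = h*(3 + h) + 2*B*(-4 + B)
(r(7)*43)*D(-6, -4) = (-18*43)*(-4*(3 - 4) + 2*(-6)*(-4 - 6)) = -774*(-4*(-1) + 2*(-6)*(-10)) = -774*(4 + 120) = -774*124 = -95976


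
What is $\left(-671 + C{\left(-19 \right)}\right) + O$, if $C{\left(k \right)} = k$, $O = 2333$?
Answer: $1643$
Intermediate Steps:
$\left(-671 + C{\left(-19 \right)}\right) + O = \left(-671 - 19\right) + 2333 = -690 + 2333 = 1643$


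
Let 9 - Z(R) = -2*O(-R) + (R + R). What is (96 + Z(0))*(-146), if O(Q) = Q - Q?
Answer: -15330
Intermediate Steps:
O(Q) = 0
Z(R) = 9 - 2*R (Z(R) = 9 - (-2*0 + (R + R)) = 9 - (0 + 2*R) = 9 - 2*R)
(96 + Z(0))*(-146) = (96 + (9 - 2*0))*(-146) = (96 + (9 + 0))*(-146) = (96 + 9)*(-146) = 105*(-146) = -15330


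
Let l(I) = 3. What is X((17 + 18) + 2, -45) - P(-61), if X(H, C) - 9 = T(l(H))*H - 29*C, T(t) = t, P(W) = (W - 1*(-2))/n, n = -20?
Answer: 28441/20 ≈ 1422.1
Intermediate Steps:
P(W) = -1/10 - W/20 (P(W) = (W - 1*(-2))/(-20) = (W + 2)*(-1/20) = (2 + W)*(-1/20) = -1/10 - W/20)
X(H, C) = 9 - 29*C + 3*H (X(H, C) = 9 + (3*H - 29*C) = 9 + (-29*C + 3*H) = 9 - 29*C + 3*H)
X((17 + 18) + 2, -45) - P(-61) = (9 - 29*(-45) + 3*((17 + 18) + 2)) - (-1/10 - 1/20*(-61)) = (9 + 1305 + 3*(35 + 2)) - (-1/10 + 61/20) = (9 + 1305 + 3*37) - 1*59/20 = (9 + 1305 + 111) - 59/20 = 1425 - 59/20 = 28441/20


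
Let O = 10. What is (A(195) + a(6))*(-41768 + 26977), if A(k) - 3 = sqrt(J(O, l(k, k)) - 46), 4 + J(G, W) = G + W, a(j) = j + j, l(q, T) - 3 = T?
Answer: -221865 - 14791*sqrt(158) ≈ -4.0779e+5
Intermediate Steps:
l(q, T) = 3 + T
a(j) = 2*j
J(G, W) = -4 + G + W (J(G, W) = -4 + (G + W) = -4 + G + W)
A(k) = 3 + sqrt(-37 + k) (A(k) = 3 + sqrt((-4 + 10 + (3 + k)) - 46) = 3 + sqrt((9 + k) - 46) = 3 + sqrt(-37 + k))
(A(195) + a(6))*(-41768 + 26977) = ((3 + sqrt(-37 + 195)) + 2*6)*(-41768 + 26977) = ((3 + sqrt(158)) + 12)*(-14791) = (15 + sqrt(158))*(-14791) = -221865 - 14791*sqrt(158)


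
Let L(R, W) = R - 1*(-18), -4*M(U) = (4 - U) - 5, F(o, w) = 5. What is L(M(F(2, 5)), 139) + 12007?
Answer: 24053/2 ≈ 12027.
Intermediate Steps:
M(U) = 1/4 + U/4 (M(U) = -((4 - U) - 5)/4 = -(-1 - U)/4 = 1/4 + U/4)
L(R, W) = 18 + R (L(R, W) = R + 18 = 18 + R)
L(M(F(2, 5)), 139) + 12007 = (18 + (1/4 + (1/4)*5)) + 12007 = (18 + (1/4 + 5/4)) + 12007 = (18 + 3/2) + 12007 = 39/2 + 12007 = 24053/2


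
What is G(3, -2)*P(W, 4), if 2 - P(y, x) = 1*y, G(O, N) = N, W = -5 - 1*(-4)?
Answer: -6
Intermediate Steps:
W = -1 (W = -5 + 4 = -1)
P(y, x) = 2 - y
G(3, -2)*P(W, 4) = -2*(2 - 1*(-1)) = -2*(2 + 1) = -2*3 = -6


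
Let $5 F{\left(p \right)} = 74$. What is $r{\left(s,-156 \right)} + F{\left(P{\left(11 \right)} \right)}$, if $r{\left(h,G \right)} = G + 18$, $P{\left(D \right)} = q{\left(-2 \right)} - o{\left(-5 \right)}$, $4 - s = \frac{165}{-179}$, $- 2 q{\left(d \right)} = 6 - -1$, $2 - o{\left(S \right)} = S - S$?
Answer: $- \frac{616}{5} \approx -123.2$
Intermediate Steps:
$o{\left(S \right)} = 2$ ($o{\left(S \right)} = 2 - \left(S - S\right) = 2 - 0 = 2 + 0 = 2$)
$q{\left(d \right)} = - \frac{7}{2}$ ($q{\left(d \right)} = - \frac{6 - -1}{2} = - \frac{6 + 1}{2} = \left(- \frac{1}{2}\right) 7 = - \frac{7}{2}$)
$s = \frac{881}{179}$ ($s = 4 - \frac{165}{-179} = 4 - 165 \left(- \frac{1}{179}\right) = 4 - - \frac{165}{179} = 4 + \frac{165}{179} = \frac{881}{179} \approx 4.9218$)
$P{\left(D \right)} = - \frac{11}{2}$ ($P{\left(D \right)} = - \frac{7}{2} - 2 = - \frac{11}{2}$)
$r{\left(h,G \right)} = 18 + G$
$F{\left(p \right)} = \frac{74}{5}$ ($F{\left(p \right)} = \frac{1}{5} \cdot 74 = \frac{74}{5}$)
$r{\left(s,-156 \right)} + F{\left(P{\left(11 \right)} \right)} = \left(18 - 156\right) + \frac{74}{5} = -138 + \frac{74}{5} = - \frac{616}{5}$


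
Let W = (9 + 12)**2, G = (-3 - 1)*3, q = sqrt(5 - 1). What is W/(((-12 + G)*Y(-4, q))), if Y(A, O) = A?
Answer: 147/32 ≈ 4.5938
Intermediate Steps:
q = 2 (q = sqrt(4) = 2)
G = -12 (G = -4*3 = -12)
W = 441 (W = 21**2 = 441)
W/(((-12 + G)*Y(-4, q))) = 441/(((-12 - 12)*(-4))) = 441/((-24*(-4))) = 441/96 = 441*(1/96) = 147/32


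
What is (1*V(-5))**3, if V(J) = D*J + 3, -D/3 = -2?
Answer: -19683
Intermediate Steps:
D = 6 (D = -3*(-2) = 6)
V(J) = 3 + 6*J (V(J) = 6*J + 3 = 3 + 6*J)
(1*V(-5))**3 = (1*(3 + 6*(-5)))**3 = (1*(3 - 30))**3 = (1*(-27))**3 = (-27)**3 = -19683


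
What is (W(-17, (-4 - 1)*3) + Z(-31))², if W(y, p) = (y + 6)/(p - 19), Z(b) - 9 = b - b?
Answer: 100489/1156 ≈ 86.928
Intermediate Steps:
Z(b) = 9 (Z(b) = 9 + (b - b) = 9 + 0 = 9)
W(y, p) = (6 + y)/(-19 + p)
(W(-17, (-4 - 1)*3) + Z(-31))² = ((6 - 17)/(-19 + (-4 - 1)*3) + 9)² = (-11/(-19 - 5*3) + 9)² = (-11/(-19 - 15) + 9)² = (-11/(-34) + 9)² = (-1/34*(-11) + 9)² = (11/34 + 9)² = (317/34)² = 100489/1156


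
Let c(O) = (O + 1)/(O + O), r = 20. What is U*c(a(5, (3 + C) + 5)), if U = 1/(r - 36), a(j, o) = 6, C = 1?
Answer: -7/192 ≈ -0.036458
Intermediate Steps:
c(O) = (1 + O)/(2*O) (c(O) = (1 + O)/((2*O)) = (1 + O)*(1/(2*O)) = (1 + O)/(2*O))
U = -1/16 (U = 1/(20 - 36) = 1/(-16) = -1/16 ≈ -0.062500)
U*c(a(5, (3 + C) + 5)) = -(1 + 6)/(32*6) = -7/(32*6) = -1/16*7/12 = -7/192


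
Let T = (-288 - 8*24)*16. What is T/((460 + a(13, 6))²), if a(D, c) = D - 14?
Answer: -2560/70227 ≈ -0.036453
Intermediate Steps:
a(D, c) = -14 + D
T = -7680 (T = (-288 - 192)*16 = -480*16 = -7680)
T/((460 + a(13, 6))²) = -7680/(460 + (-14 + 13))² = -7680/(460 - 1)² = -7680/(459²) = -7680/210681 = -7680*1/210681 = -2560/70227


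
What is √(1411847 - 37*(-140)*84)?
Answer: √1846967 ≈ 1359.0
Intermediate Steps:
√(1411847 - 37*(-140)*84) = √(1411847 + 5180*84) = √(1411847 + 435120) = √1846967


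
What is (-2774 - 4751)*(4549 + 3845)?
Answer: -63164850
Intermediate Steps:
(-2774 - 4751)*(4549 + 3845) = -7525*8394 = -63164850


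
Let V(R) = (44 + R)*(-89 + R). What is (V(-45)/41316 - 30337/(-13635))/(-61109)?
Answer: -209205097/5737561286490 ≈ -3.6462e-5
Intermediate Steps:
V(R) = (-89 + R)*(44 + R)
(V(-45)/41316 - 30337/(-13635))/(-61109) = ((-3916 + (-45)**2 - 45*(-45))/41316 - 30337/(-13635))/(-61109) = ((-3916 + 2025 + 2025)*(1/41316) - 30337*(-1/13635))*(-1/61109) = (134*(1/41316) + 30337/13635)*(-1/61109) = (67/20658 + 30337/13635)*(-1/61109) = (209205097/93890610)*(-1/61109) = -209205097/5737561286490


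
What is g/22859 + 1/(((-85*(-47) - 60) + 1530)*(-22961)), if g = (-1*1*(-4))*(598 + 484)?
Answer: 543085488861/2868389952035 ≈ 0.18933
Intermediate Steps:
g = 4328 (g = -1*(-4)*1082 = 4*1082 = 4328)
g/22859 + 1/(((-85*(-47) - 60) + 1530)*(-22961)) = 4328/22859 + 1/(((-85*(-47) - 60) + 1530)*(-22961)) = 4328*(1/22859) - 1/22961/((3995 - 60) + 1530) = 4328/22859 - 1/22961/(3935 + 1530) = 4328/22859 - 1/22961/5465 = 4328/22859 + (1/5465)*(-1/22961) = 4328/22859 - 1/125481865 = 543085488861/2868389952035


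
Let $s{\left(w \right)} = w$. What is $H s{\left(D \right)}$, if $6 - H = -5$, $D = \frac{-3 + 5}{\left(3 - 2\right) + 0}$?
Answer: $22$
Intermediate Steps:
$D = 2$ ($D = \frac{2}{\left(3 - 2\right) + 0} = \frac{2}{1 + 0} = \frac{2}{1} = 2 \cdot 1 = 2$)
$H = 11$ ($H = 6 - -5 = 6 + 5 = 11$)
$H s{\left(D \right)} = 11 \cdot 2 = 22$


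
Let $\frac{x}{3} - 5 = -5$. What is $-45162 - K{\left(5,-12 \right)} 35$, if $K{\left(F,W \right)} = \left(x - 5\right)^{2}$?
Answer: $-46037$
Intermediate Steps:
$x = 0$ ($x = 15 + 3 \left(-5\right) = 15 - 15 = 0$)
$K{\left(F,W \right)} = 25$ ($K{\left(F,W \right)} = \left(0 - 5\right)^{2} = \left(-5\right)^{2} = 25$)
$-45162 - K{\left(5,-12 \right)} 35 = -45162 - 25 \cdot 35 = -45162 - 875 = -46037$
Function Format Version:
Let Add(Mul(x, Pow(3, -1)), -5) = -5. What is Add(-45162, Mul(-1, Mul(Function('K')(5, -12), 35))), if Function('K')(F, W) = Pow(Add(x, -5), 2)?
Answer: -46037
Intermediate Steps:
x = 0 (x = Add(15, Mul(3, -5)) = Add(15, -15) = 0)
Function('K')(F, W) = 25 (Function('K')(F, W) = Pow(Add(0, -5), 2) = Pow(-5, 2) = 25)
Add(-45162, Mul(-1, Mul(Function('K')(5, -12), 35))) = Add(-45162, Mul(-1, Mul(25, 35))) = Add(-45162, Mul(-1, 875)) = Add(-45162, -875) = -46037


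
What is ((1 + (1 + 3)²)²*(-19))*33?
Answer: -181203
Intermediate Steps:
((1 + (1 + 3)²)²*(-19))*33 = ((1 + 4²)²*(-19))*33 = ((1 + 16)²*(-19))*33 = (17²*(-19))*33 = (289*(-19))*33 = -5491*33 = -181203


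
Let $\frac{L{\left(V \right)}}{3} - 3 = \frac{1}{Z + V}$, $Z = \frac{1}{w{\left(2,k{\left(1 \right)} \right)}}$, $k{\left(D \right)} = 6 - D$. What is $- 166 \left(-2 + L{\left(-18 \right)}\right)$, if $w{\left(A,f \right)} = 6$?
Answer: $- \frac{121346}{107} \approx -1134.1$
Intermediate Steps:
$Z = \frac{1}{6} \approx 0.16667$
$L{\left(V \right)} = 9 + \frac{3}{\frac{1}{6} + V}$
$- 166 \left(-2 + L{\left(-18 \right)}\right) = - 166 \left(-2 + \frac{27 \left(1 + 2 \left(-18\right)\right)}{1 + 6 \left(-18\right)}\right) = - 166 \left(-2 + \frac{27 \left(1 - 36\right)}{1 - 108}\right) = - 166 \left(-2 + 27 \frac{1}{-107} \left(-35\right)\right) = - 166 \left(-2 + 27 \left(- \frac{1}{107}\right) \left(-35\right)\right) = - 166 \left(-2 + \frac{945}{107}\right) = \left(-166\right) \frac{731}{107} = - \frac{121346}{107}$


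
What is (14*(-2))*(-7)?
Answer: 196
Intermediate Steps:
(14*(-2))*(-7) = -28*(-7) = 196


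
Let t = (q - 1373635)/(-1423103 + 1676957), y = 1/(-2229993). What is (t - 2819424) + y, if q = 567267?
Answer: -88669832341939367/31449591279 ≈ -2.8194e+6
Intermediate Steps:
y = -1/2229993 ≈ -4.4843e-7
t = -403184/126927 (t = (567267 - 1373635)/(-1423103 + 1676957) = -806368/253854 = -806368*1/253854 = -403184/126927 ≈ -3.1765)
(t - 2819424) + y = (-403184/126927 - 2819424) - 1/2229993 = -357861433232/126927 - 1/2229993 = -88669832341939367/31449591279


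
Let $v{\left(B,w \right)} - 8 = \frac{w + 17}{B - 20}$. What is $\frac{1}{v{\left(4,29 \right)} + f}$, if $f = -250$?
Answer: $- \frac{8}{1959} \approx -0.0040837$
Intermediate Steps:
$v{\left(B,w \right)} = 8 + \frac{17 + w}{-20 + B}$ ($v{\left(B,w \right)} = 8 + \frac{w + 17}{B - 20} = 8 + \frac{17 + w}{-20 + B}$)
$\frac{1}{v{\left(4,29 \right)} + f} = \frac{1}{\frac{-143 + 29 + 8 \cdot 4}{-20 + 4} - 250} = \frac{1}{\frac{-143 + 29 + 32}{-16} - 250} = \frac{1}{\left(- \frac{1}{16}\right) \left(-82\right) - 250} = \frac{1}{\frac{41}{8} - 250} = \frac{1}{- \frac{1959}{8}} = - \frac{8}{1959}$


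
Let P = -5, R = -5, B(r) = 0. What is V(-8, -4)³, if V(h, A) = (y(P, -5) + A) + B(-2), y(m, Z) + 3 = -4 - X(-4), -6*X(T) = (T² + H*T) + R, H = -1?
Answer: -4913/8 ≈ -614.13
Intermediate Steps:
X(T) = ⅚ - T²/6 + T/6 (X(T) = -((T² - T) - 5)/6 = -(-5 + T² - T)/6 = ⅚ - T²/6 + T/6)
y(m, Z) = -9/2 (y(m, Z) = -3 + (-4 - (⅚ - ⅙*(-4)² + (⅙)*(-4))) = -3 + (-4 - (⅚ - ⅙*16 - ⅔)) = -3 + (-4 - (⅚ - 8/3 - ⅔)) = -3 + (-4 - 1*(-5/2)) = -3 + (-4 + 5/2) = -3 - 3/2 = -9/2)
V(h, A) = -9/2 + A (V(h, A) = (-9/2 + A) + 0 = -9/2 + A)
V(-8, -4)³ = (-9/2 - 4)³ = (-17/2)³ = -4913/8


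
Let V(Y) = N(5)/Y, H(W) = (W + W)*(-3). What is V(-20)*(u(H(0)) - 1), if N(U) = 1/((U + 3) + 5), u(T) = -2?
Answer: 3/260 ≈ 0.011538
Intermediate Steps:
H(W) = -6*W (H(W) = (2*W)*(-3) = -6*W)
N(U) = 1/(8 + U) (N(U) = 1/((3 + U) + 5) = 1/(8 + U))
V(Y) = 1/(13*Y) (V(Y) = 1/((8 + 5)*Y) = 1/(13*Y))
V(-20)*(u(H(0)) - 1) = ((1/13)/(-20))*(-2 - 1) = ((1/13)*(-1/20))*(-3) = -1/260*(-3) = 3/260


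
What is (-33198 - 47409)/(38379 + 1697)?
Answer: -80607/40076 ≈ -2.0114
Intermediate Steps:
(-33198 - 47409)/(38379 + 1697) = -80607/40076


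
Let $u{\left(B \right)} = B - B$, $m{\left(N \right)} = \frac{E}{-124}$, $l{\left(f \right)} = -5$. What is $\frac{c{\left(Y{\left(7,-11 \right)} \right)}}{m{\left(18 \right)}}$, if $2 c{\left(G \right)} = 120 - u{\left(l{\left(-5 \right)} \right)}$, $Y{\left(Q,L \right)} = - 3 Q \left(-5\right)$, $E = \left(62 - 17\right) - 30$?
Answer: $-496$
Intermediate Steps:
$E = 15$ ($E = 45 - 30 = 15$)
$Y{\left(Q,L \right)} = 15 Q$
$m{\left(N \right)} = - \frac{15}{124}$ ($m{\left(N \right)} = \frac{15}{-124} = 15 \left(- \frac{1}{124}\right) = - \frac{15}{124}$)
$u{\left(B \right)} = 0$
$c{\left(G \right)} = 60$ ($c{\left(G \right)} = \frac{120 - 0}{2} = \frac{120 + 0}{2} = \frac{1}{2} \cdot 120 = 60$)
$\frac{c{\left(Y{\left(7,-11 \right)} \right)}}{m{\left(18 \right)}} = \frac{60}{- \frac{15}{124}} = 60 \left(- \frac{124}{15}\right) = -496$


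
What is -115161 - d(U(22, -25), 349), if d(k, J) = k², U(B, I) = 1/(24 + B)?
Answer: -243680677/2116 ≈ -1.1516e+5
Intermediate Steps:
-115161 - d(U(22, -25), 349) = -115161 - (1/(24 + 22))² = -115161 - (1/46)² = -115161 - 1*1/2116 = -115161 - 1/2116 = -243680677/2116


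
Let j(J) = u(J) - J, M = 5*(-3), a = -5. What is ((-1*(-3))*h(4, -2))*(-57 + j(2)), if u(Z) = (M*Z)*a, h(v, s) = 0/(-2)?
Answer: 0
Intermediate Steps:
M = -15
h(v, s) = 0 (h(v, s) = 0*(-½) = 0)
u(Z) = 75*Z (u(Z) = -15*Z*(-5) = 75*Z)
j(J) = 74*J (j(J) = 75*J - J = 74*J)
((-1*(-3))*h(4, -2))*(-57 + j(2)) = (-1*(-3)*0)*(-57 + 74*2) = (3*0)*(-57 + 148) = 0*91 = 0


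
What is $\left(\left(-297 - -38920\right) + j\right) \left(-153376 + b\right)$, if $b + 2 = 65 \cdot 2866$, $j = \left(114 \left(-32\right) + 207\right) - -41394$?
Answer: $2520269312$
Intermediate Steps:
$j = 37953$ ($j = \left(-3648 + 207\right) + 41394 = -3441 + 41394 = 37953$)
$b = 186288$ ($b = -2 + 65 \cdot 2866 = -2 + 186290 = 186288$)
$\left(\left(-297 - -38920\right) + j\right) \left(-153376 + b\right) = \left(\left(-297 - -38920\right) + 37953\right) \left(-153376 + 186288\right) = \left(\left(-297 + 38920\right) + 37953\right) 32912 = \left(38623 + 37953\right) 32912 = 76576 \cdot 32912 = 2520269312$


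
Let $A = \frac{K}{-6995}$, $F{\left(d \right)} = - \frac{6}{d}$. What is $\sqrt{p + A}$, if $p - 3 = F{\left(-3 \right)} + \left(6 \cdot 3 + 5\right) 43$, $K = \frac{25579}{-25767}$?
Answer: $\frac{\sqrt{3587955843012782465}}{60080055} \approx 31.528$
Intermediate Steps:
$K = - \frac{25579}{25767}$ ($K = 25579 \left(- \frac{1}{25767}\right) = - \frac{25579}{25767} \approx -0.9927$)
$A = \frac{25579}{180240165}$ ($A = - \frac{25579}{25767 \left(-6995\right)} = \left(- \frac{25579}{25767}\right) \left(- \frac{1}{6995}\right) = \frac{25579}{180240165} \approx 0.00014192$)
$p = 994$ ($p = 3 - \left(-2 - \left(6 \cdot 3 + 5\right) 43\right) = 3 - \left(-2 - \left(18 + 5\right) 43\right) = 3 + \left(2 + 23 \cdot 43\right) = 3 + \left(2 + 989\right) = 3 + 991 = 994$)
$\sqrt{p + A} = \sqrt{994 + \frac{25579}{180240165}} = \sqrt{\frac{179158749589}{180240165}} = \frac{\sqrt{3587955843012782465}}{60080055}$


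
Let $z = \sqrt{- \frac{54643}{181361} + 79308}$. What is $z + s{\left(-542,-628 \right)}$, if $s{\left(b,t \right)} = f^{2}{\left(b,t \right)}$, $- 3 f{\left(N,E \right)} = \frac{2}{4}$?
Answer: $\frac{1}{36} + \frac{\sqrt{2608573941444745}}{181361} \approx 281.64$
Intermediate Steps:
$f{\left(N,E \right)} = - \frac{1}{6}$ ($f{\left(N,E \right)} = - \frac{2 \cdot \frac{1}{4}}{3} = \left(- \frac{1}{3}\right) \frac{1}{2} = - \frac{1}{6}$)
$s{\left(b,t \right)} = \frac{1}{36}$ ($s{\left(b,t \right)} = \left(- \frac{1}{6}\right)^{2} = \frac{1}{36}$)
$z = \frac{\sqrt{2608573941444745}}{181361}$ ($z = \sqrt{\left(-54643\right) \frac{1}{181361} + 79308} = \sqrt{- \frac{54643}{181361} + 79308} = \sqrt{\frac{14383323545}{181361}} = \frac{\sqrt{2608573941444745}}{181361} \approx 281.62$)
$z + s{\left(-542,-628 \right)} = \frac{\sqrt{2608573941444745}}{181361} + \frac{1}{36} = \frac{1}{36} + \frac{\sqrt{2608573941444745}}{181361}$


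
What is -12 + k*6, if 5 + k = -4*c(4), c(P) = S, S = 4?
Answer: -138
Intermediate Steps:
c(P) = 4
k = -21 (k = -5 - 4*4 = -5 - 16 = -21)
-12 + k*6 = -12 - 21*6 = -12 - 126 = -138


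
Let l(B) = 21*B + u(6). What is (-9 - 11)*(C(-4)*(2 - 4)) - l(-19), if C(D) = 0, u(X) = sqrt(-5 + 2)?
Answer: 399 - I*sqrt(3) ≈ 399.0 - 1.732*I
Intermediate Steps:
u(X) = I*sqrt(3) (u(X) = sqrt(-3) = I*sqrt(3))
l(B) = 21*B + I*sqrt(3)
(-9 - 11)*(C(-4)*(2 - 4)) - l(-19) = (-9 - 11)*(0*(2 - 4)) - (21*(-19) + I*sqrt(3)) = -0*(-2) - (-399 + I*sqrt(3)) = -20*0 + (399 - I*sqrt(3)) = 0 + (399 - I*sqrt(3)) = 399 - I*sqrt(3)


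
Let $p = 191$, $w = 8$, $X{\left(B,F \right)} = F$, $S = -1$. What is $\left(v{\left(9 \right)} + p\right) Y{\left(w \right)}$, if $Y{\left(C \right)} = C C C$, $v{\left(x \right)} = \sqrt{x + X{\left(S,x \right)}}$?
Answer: $97792 + 1536 \sqrt{2} \approx 99964.0$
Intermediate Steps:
$v{\left(x \right)} = \sqrt{2} \sqrt{x}$ ($v{\left(x \right)} = \sqrt{x + x} = \sqrt{2 x} = \sqrt{2} \sqrt{x}$)
$Y{\left(C \right)} = C^{3}$ ($Y{\left(C \right)} = C^{2} C = C^{3}$)
$\left(v{\left(9 \right)} + p\right) Y{\left(w \right)} = \left(\sqrt{2} \sqrt{9} + 191\right) 8^{3} = \left(\sqrt{2} \cdot 3 + 191\right) 512 = \left(3 \sqrt{2} + 191\right) 512 = \left(191 + 3 \sqrt{2}\right) 512 = 97792 + 1536 \sqrt{2}$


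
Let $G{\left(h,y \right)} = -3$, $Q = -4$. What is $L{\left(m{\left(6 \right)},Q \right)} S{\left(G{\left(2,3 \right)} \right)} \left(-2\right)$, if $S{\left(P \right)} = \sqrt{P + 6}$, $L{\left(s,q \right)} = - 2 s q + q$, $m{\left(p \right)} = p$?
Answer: $- 88 \sqrt{3} \approx -152.42$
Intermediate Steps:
$L{\left(s,q \right)} = q - 2 q s$ ($L{\left(s,q \right)} = - 2 q s + q = q - 2 q s$)
$S{\left(P \right)} = \sqrt{6 + P}$
$L{\left(m{\left(6 \right)},Q \right)} S{\left(G{\left(2,3 \right)} \right)} \left(-2\right) = - 4 \left(1 - 12\right) \sqrt{6 - 3} \left(-2\right) = - 4 \left(1 - 12\right) \sqrt{3} \left(-2\right) = \left(-4\right) \left(-11\right) \sqrt{3} \left(-2\right) = 44 \sqrt{3} \left(-2\right) = - 88 \sqrt{3}$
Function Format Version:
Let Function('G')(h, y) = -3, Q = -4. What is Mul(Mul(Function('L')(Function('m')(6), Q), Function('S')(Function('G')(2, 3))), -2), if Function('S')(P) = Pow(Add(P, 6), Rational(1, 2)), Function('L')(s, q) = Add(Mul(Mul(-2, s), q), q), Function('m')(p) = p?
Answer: Mul(-88, Pow(3, Rational(1, 2))) ≈ -152.42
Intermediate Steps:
Function('L')(s, q) = Add(q, Mul(-2, q, s)) (Function('L')(s, q) = Add(Mul(-2, q, s), q) = Add(q, Mul(-2, q, s)))
Function('S')(P) = Pow(Add(6, P), Rational(1, 2))
Mul(Mul(Function('L')(Function('m')(6), Q), Function('S')(Function('G')(2, 3))), -2) = Mul(Mul(Mul(-4, Add(1, Mul(-2, 6))), Pow(Add(6, -3), Rational(1, 2))), -2) = Mul(Mul(Mul(-4, Add(1, -12)), Pow(3, Rational(1, 2))), -2) = Mul(Mul(Mul(-4, -11), Pow(3, Rational(1, 2))), -2) = Mul(Mul(44, Pow(3, Rational(1, 2))), -2) = Mul(-88, Pow(3, Rational(1, 2)))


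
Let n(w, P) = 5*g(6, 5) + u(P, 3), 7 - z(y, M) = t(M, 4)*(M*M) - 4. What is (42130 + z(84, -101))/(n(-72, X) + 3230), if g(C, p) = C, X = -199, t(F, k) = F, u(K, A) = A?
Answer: 1072442/3263 ≈ 328.67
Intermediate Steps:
z(y, M) = 11 - M³ (z(y, M) = 7 - (M*(M*M) - 4) = 7 - (M*M² - 4) = 7 - (M³ - 4) = 7 - (-4 + M³) = 7 + (4 - M³) = 11 - M³)
n(w, P) = 33 (n(w, P) = 5*6 + 3 = 30 + 3 = 33)
(42130 + z(84, -101))/(n(-72, X) + 3230) = (42130 + (11 - 1*(-101)³))/(33 + 3230) = (42130 + (11 - 1*(-1030301)))/3263 = (42130 + (11 + 1030301))*(1/3263) = (42130 + 1030312)*(1/3263) = 1072442*(1/3263) = 1072442/3263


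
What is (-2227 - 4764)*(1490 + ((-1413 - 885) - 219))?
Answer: 7179757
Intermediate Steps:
(-2227 - 4764)*(1490 + ((-1413 - 885) - 219)) = -6991*(1490 + (-2298 - 219)) = -6991*(1490 - 2517) = -6991*(-1027) = 7179757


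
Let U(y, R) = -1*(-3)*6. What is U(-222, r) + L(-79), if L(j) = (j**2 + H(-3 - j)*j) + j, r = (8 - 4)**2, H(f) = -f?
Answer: 12184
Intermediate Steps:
r = 16 (r = 4**2 = 16)
U(y, R) = 18 (U(y, R) = 3*6 = 18)
L(j) = j + j**2 + j*(3 + j) (L(j) = (j**2 + (-(-3 - j))*j) + j = (j**2 + (3 + j)*j) + j = (j**2 + j*(3 + j)) + j = j + j**2 + j*(3 + j))
U(-222, r) + L(-79) = 18 + 2*(-79)*(2 - 79) = 18 + 2*(-79)*(-77) = 18 + 12166 = 12184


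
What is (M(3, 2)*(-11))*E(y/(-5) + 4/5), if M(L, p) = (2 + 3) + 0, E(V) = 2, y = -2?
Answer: -110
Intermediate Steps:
M(L, p) = 5 (M(L, p) = 5 + 0 = 5)
(M(3, 2)*(-11))*E(y/(-5) + 4/5) = (5*(-11))*2 = -55*2 = -110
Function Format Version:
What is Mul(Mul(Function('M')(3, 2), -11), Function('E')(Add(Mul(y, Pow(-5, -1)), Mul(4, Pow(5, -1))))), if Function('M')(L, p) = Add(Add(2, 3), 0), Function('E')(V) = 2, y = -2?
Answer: -110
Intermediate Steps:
Function('M')(L, p) = 5 (Function('M')(L, p) = Add(5, 0) = 5)
Mul(Mul(Function('M')(3, 2), -11), Function('E')(Add(Mul(y, Pow(-5, -1)), Mul(4, Pow(5, -1))))) = Mul(Mul(5, -11), 2) = Mul(-55, 2) = -110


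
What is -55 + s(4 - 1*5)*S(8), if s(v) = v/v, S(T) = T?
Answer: -47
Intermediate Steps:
s(v) = 1
-55 + s(4 - 1*5)*S(8) = -55 + 1*8 = -55 + 8 = -47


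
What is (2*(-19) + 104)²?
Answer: 4356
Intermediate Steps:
(2*(-19) + 104)² = (-38 + 104)² = 66² = 4356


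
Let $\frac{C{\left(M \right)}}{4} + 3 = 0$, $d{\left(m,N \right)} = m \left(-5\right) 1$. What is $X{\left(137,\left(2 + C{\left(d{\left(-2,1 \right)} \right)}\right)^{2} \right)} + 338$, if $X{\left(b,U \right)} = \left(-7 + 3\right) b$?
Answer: $-210$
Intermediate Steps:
$d{\left(m,N \right)} = - 5 m$ ($d{\left(m,N \right)} = - 5 m 1 = - 5 m$)
$C{\left(M \right)} = -12$ ($C{\left(M \right)} = -12 + 4 \cdot 0 = -12 + 0 = -12$)
$X{\left(b,U \right)} = - 4 b$
$X{\left(137,\left(2 + C{\left(d{\left(-2,1 \right)} \right)}\right)^{2} \right)} + 338 = \left(-4\right) 137 + 338 = -548 + 338 = -210$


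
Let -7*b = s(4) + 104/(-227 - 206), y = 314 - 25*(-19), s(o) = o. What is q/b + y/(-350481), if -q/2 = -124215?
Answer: -43984859269037/95097178 ≈ -4.6253e+5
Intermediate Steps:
q = 248430 (q = -2*(-124215) = 248430)
y = 789 (y = 314 + 475 = 789)
b = -1628/3031 (b = -(4 + 104/(-227 - 206))/7 = -(4 + 104/(-433))/7 = -(4 + 104*(-1/433))/7 = -(4 - 104/433)/7 = -⅐*1628/433 = -1628/3031 ≈ -0.53712)
q/b + y/(-350481) = 248430/(-1628/3031) + 789/(-350481) = 248430*(-3031/1628) + 789*(-1/350481) = -376495665/814 - 263/116827 = -43984859269037/95097178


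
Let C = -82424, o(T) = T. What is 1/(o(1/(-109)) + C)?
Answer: -109/8984217 ≈ -1.2132e-5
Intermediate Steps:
1/(o(1/(-109)) + C) = 1/(1/(-109) - 82424) = 1/(-1/109 - 82424) = 1/(-8984217/109) = -109/8984217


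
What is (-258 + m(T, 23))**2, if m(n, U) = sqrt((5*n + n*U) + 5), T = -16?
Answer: (258 - I*sqrt(443))**2 ≈ 66121.0 - 10861.0*I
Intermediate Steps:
m(n, U) = sqrt(5 + 5*n + U*n) (m(n, U) = sqrt((5*n + U*n) + 5) = sqrt(5 + 5*n + U*n))
(-258 + m(T, 23))**2 = (-258 + sqrt(5 + 5*(-16) + 23*(-16)))**2 = (-258 + sqrt(5 - 80 - 368))**2 = (-258 + sqrt(-443))**2 = (-258 + I*sqrt(443))**2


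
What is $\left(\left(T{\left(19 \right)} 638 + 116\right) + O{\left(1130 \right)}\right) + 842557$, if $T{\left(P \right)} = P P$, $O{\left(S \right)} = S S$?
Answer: $2349891$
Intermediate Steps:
$O{\left(S \right)} = S^{2}$
$T{\left(P \right)} = P^{2}$
$\left(\left(T{\left(19 \right)} 638 + 116\right) + O{\left(1130 \right)}\right) + 842557 = \left(\left(19^{2} \cdot 638 + 116\right) + 1130^{2}\right) + 842557 = \left(\left(361 \cdot 638 + 116\right) + 1276900\right) + 842557 = \left(\left(230318 + 116\right) + 1276900\right) + 842557 = \left(230434 + 1276900\right) + 842557 = 1507334 + 842557 = 2349891$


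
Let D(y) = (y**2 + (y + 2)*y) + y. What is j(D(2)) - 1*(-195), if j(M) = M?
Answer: 209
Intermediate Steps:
D(y) = y + y**2 + y*(2 + y) (D(y) = (y**2 + (2 + y)*y) + y = (y**2 + y*(2 + y)) + y = y + y**2 + y*(2 + y))
j(D(2)) - 1*(-195) = 2*(3 + 2*2) - 1*(-195) = 2*(3 + 4) + 195 = 2*7 + 195 = 14 + 195 = 209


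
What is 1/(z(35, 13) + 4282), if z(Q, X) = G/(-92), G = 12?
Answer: 23/98483 ≈ 0.00023354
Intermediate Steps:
z(Q, X) = -3/23 (z(Q, X) = 12/(-92) = 12*(-1/92) = -3/23)
1/(z(35, 13) + 4282) = 1/(-3/23 + 4282) = 1/(98483/23) = 23/98483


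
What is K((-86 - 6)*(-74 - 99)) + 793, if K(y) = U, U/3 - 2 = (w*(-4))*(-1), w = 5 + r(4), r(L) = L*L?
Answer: 1051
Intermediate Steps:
r(L) = L**2
w = 21 (w = 5 + 4**2 = 5 + 16 = 21)
U = 258 (U = 6 + 3*((21*(-4))*(-1)) = 6 + 3*(-84*(-1)) = 6 + 3*84 = 6 + 252 = 258)
K(y) = 258
K((-86 - 6)*(-74 - 99)) + 793 = 258 + 793 = 1051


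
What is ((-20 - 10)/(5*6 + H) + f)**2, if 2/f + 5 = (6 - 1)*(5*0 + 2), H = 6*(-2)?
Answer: 361/225 ≈ 1.6044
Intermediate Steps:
H = -12
f = 2/5 (f = 2/(-5 + (6 - 1)*(5*0 + 2)) = 2/(-5 + 5*(0 + 2)) = 2/(-5 + 5*2) = 2/(-5 + 10) = 2/5 ≈ 0.40000)
((-20 - 10)/(5*6 + H) + f)**2 = ((-20 - 10)/(5*6 - 12) + 2/5)**2 = (-30/(30 - 12) + 2/5)**2 = (-30/18 + 2/5)**2 = (-30*1/18 + 2/5)**2 = (-5/3 + 2/5)**2 = (-19/15)**2 = 361/225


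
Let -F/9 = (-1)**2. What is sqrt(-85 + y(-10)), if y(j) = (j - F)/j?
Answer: I*sqrt(8490)/10 ≈ 9.2141*I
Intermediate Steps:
F = -9 (F = -9*(-1)**2 = -9*1 = -9)
y(j) = (9 + j)/j (y(j) = (j - 1*(-9))/j = (j + 9)/j = (9 + j)/j)
sqrt(-85 + y(-10)) = sqrt(-85 + (9 - 10)/(-10)) = sqrt(-85 - 1/10*(-1)) = sqrt(-85 + 1/10) = sqrt(-849/10) = I*sqrt(8490)/10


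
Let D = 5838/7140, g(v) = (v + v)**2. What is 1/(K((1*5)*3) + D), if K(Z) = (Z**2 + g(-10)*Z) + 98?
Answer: 170/1075049 ≈ 0.00015813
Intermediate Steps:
g(v) = 4*v**2 (g(v) = (2*v)**2 = 4*v**2)
K(Z) = 98 + Z**2 + 400*Z (K(Z) = (Z**2 + (4*(-10)**2)*Z) + 98 = (Z**2 + (4*100)*Z) + 98 = (Z**2 + 400*Z) + 98 = 98 + Z**2 + 400*Z)
D = 139/170 (D = 5838*(1/7140) = 139/170 ≈ 0.81765)
1/(K((1*5)*3) + D) = 1/((98 + ((1*5)*3)**2 + 400*((1*5)*3)) + 139/170) = 1/((98 + (5*3)**2 + 400*(5*3)) + 139/170) = 1/((98 + 15**2 + 400*15) + 139/170) = 1/((98 + 225 + 6000) + 139/170) = 1/(6323 + 139/170) = 1/(1075049/170) = 170/1075049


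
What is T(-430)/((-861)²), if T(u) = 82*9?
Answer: 2/2009 ≈ 0.00099552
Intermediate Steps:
T(u) = 738
T(-430)/((-861)²) = 738/((-861)²) = 738/741321 = 738*(1/741321) = 2/2009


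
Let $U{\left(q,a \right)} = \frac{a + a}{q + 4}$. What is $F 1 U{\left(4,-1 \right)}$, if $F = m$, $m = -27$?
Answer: $\frac{27}{4} \approx 6.75$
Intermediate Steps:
$F = -27$
$U{\left(q,a \right)} = \frac{2 a}{4 + q}$
$F 1 U{\left(4,-1 \right)} = \left(-27\right) 1 \cdot 2 \left(-1\right) \frac{1}{4 + 4} = - 27 \cdot 2 \left(-1\right) \frac{1}{8} = \left(-27\right) \left(- \frac{1}{4}\right) = \frac{27}{4}$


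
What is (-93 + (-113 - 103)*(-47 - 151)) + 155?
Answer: 42830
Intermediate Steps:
(-93 + (-113 - 103)*(-47 - 151)) + 155 = (-93 - 216*(-198)) + 155 = (-93 + 42768) + 155 = 42675 + 155 = 42830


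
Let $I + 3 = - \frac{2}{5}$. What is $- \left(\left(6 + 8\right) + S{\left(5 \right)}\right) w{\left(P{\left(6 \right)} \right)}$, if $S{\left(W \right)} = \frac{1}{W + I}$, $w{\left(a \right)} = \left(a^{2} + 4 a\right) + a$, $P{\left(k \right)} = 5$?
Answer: $- \frac{2925}{4} \approx -731.25$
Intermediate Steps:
$w{\left(a \right)} = a^{2} + 5 a$
$I = - \frac{17}{5}$ ($I = -3 - \frac{2}{5} = - \frac{17}{5} \approx -3.4$)
$S{\left(W \right)} = \frac{1}{- \frac{17}{5} + W}$ ($S{\left(W \right)} = \frac{1}{W - \frac{17}{5}} = \frac{1}{- \frac{17}{5} + W}$)
$- \left(\left(6 + 8\right) + S{\left(5 \right)}\right) w{\left(P{\left(6 \right)} \right)} = - \left(\left(6 + 8\right) + \frac{5}{-17 + 5 \cdot 5}\right) 5 \left(5 + 5\right) = - \left(14 + \frac{5}{-17 + 25}\right) 5 \cdot 10 = - \left(14 + \frac{5}{8}\right) 50 = - \frac{117 \cdot 50}{8} = \left(-1\right) \frac{2925}{4} = - \frac{2925}{4}$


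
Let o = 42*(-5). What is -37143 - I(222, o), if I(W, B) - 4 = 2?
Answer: -37149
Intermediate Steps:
o = -210
I(W, B) = 6 (I(W, B) = 4 + 2 = 6)
-37143 - I(222, o) = -37143 - 1*6 = -37143 - 6 = -37149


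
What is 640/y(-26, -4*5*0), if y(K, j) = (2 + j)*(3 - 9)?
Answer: -160/3 ≈ -53.333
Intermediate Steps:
y(K, j) = -12 - 6*j (y(K, j) = (2 + j)*(-6) = -12 - 6*j)
640/y(-26, -4*5*0) = 640/(-12 - 6*(-4*5)*0) = 640/(-12 - (-120)*0) = 640/(-12 - 6*0) = 640/(-12 + 0) = 640/(-12) = 640*(-1/12) = -160/3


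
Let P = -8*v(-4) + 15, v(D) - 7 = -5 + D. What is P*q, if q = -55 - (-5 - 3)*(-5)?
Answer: -2945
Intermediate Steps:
v(D) = 2 + D (v(D) = 7 + (-5 + D) = 2 + D)
P = 31 (P = -8*(2 - 4) + 15 = -8*(-2) + 15 = 16 + 15 = 31)
q = -95 (q = -55 - (-8)*(-5) = -55 - 1*40 = -55 - 40 = -95)
P*q = 31*(-95) = -2945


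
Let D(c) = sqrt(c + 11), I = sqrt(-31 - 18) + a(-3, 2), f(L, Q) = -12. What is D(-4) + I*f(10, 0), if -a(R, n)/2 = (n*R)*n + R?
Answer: -360 + sqrt(7) - 84*I ≈ -357.35 - 84.0*I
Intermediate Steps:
a(R, n) = -2*R - 2*R*n**2 (a(R, n) = -2*((n*R)*n + R) = -2*((R*n)*n + R) = -2*(R*n**2 + R) = -2*(R + R*n**2) = -2*R - 2*R*n**2)
I = 30 + 7*I (I = sqrt(-31 - 18) - 2*(-3)*(1 + 2**2) = sqrt(-49) - 2*(-3)*(1 + 4) = 7*I - 2*(-3)*5 = 7*I + 30 = 30 + 7*I ≈ 30.0 + 7.0*I)
D(c) = sqrt(11 + c)
D(-4) + I*f(10, 0) = sqrt(11 - 4) + (30 + 7*I)*(-12) = sqrt(7) + (-360 - 84*I) = -360 + sqrt(7) - 84*I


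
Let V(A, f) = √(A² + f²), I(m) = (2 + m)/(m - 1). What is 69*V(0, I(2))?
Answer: 276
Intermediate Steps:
I(m) = (2 + m)/(-1 + m)
69*V(0, I(2)) = 69*√(0² + ((2 + 2)/(-1 + 2))²) = 69*√(0 + (4/1)²) = 69*√(0 + (1*4)²) = 69*√(0 + 4²) = 69*√(0 + 16) = 69*√16 = 69*4 = 276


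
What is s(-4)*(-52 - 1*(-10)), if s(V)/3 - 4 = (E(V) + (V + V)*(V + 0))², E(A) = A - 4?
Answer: -73080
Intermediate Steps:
E(A) = -4 + A
s(V) = 12 + 3*(-4 + V + 2*V²)² (s(V) = 12 + 3*((-4 + V) + (V + V)*(V + 0))² = 12 + 3*((-4 + V) + (2*V)*V)² = 12 + 3*((-4 + V) + 2*V²)² = 12 + 3*(-4 + V + 2*V²)²)
s(-4)*(-52 - 1*(-10)) = (12 + 3*(-4 - 4 + 2*(-4)²)²)*(-52 - 1*(-10)) = (12 + 3*(-4 - 4 + 2*16)²)*(-52 + 10) = (12 + 3*(-4 - 4 + 32)²)*(-42) = (12 + 3*24²)*(-42) = (12 + 3*576)*(-42) = (12 + 1728)*(-42) = 1740*(-42) = -73080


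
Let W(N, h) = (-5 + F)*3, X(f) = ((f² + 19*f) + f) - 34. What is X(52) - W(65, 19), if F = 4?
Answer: 3713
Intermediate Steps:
X(f) = -34 + f² + 20*f (X(f) = (f² + 20*f) - 34 = -34 + f² + 20*f)
W(N, h) = -3 (W(N, h) = (-5 + 4)*3 = -1*3 = -3)
X(52) - W(65, 19) = (-34 + 52² + 20*52) - 1*(-3) = (-34 + 2704 + 1040) + 3 = 3710 + 3 = 3713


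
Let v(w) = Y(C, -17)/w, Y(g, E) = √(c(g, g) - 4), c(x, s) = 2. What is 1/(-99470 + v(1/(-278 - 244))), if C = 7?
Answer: I/(58*(-1715*I + 9*√2)) ≈ -1.0053e-5 + 7.4607e-8*I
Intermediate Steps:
Y(g, E) = I*√2 (Y(g, E) = √(2 - 4) = √(-2) = I*√2)
v(w) = I*√2/w (v(w) = (I*√2)/w = I*√2/w)
1/(-99470 + v(1/(-278 - 244))) = 1/(-99470 + I*√2/(1/(-278 - 244))) = 1/(-99470 + I*√2/(1/(-522))) = 1/(-99470 + I*√2/(-1/522)) = 1/(-99470 + I*√2*(-522)) = 1/(-99470 - 522*I*√2)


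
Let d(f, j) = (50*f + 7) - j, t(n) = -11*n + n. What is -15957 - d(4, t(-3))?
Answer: -16134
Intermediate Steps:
t(n) = -10*n
d(f, j) = 7 - j + 50*f (d(f, j) = (7 + 50*f) - j = 7 - j + 50*f)
-15957 - d(4, t(-3)) = -15957 - (7 - (-10)*(-3) + 50*4) = -15957 - (7 - 1*30 + 200) = -15957 - (7 - 30 + 200) = -15957 - 1*177 = -15957 - 177 = -16134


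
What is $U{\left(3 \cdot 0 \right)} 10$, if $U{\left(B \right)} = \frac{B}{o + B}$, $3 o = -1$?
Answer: $0$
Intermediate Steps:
$o = - \frac{1}{3}$ ($o = \frac{1}{3} \left(-1\right) = - \frac{1}{3} \approx -0.33333$)
$U{\left(B \right)} = \frac{B}{- \frac{1}{3} + B}$
$U{\left(3 \cdot 0 \right)} 10 = \frac{3 \cdot 3 \cdot 0}{-1 + 3 \cdot 3 \cdot 0} \cdot 10 = 3 \cdot 0 \frac{1}{-1 + 3 \cdot 0} \cdot 10 = 3 \cdot 0 \frac{1}{-1 + 0} \cdot 10 = 3 \cdot 0 \frac{1}{-1} \cdot 10 = 3 \cdot 0 \left(-1\right) 10 = 0 \cdot 10 = 0$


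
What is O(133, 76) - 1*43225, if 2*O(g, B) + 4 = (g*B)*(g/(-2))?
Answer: -379318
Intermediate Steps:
O(g, B) = -2 - B*g²/4 (O(g, B) = -2 + ((g*B)*(g/(-2)))/2 = -2 + ((B*g)*(g*(-½)))/2 = -2 + ((B*g)*(-g/2))/2 = -2 + (-B*g²/2)/2 = -2 - B*g²/4)
O(133, 76) - 1*43225 = (-2 - ¼*76*133²) - 1*43225 = (-2 - ¼*76*17689) - 43225 = (-2 - 336091) - 43225 = -336093 - 43225 = -379318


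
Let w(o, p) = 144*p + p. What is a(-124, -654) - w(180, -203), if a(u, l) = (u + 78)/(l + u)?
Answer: 11450238/389 ≈ 29435.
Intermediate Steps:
a(u, l) = (78 + u)/(l + u)
w(o, p) = 145*p
a(-124, -654) - w(180, -203) = (78 - 124)/(-654 - 124) - 145*(-203) = -46/(-778) - 1*(-29435) = -1/778*(-46) + 29435 = 23/389 + 29435 = 11450238/389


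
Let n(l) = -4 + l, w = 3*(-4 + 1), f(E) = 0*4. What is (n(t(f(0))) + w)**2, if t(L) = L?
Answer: 169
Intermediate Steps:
f(E) = 0
w = -9 (w = 3*(-3) = -9)
(n(t(f(0))) + w)**2 = ((-4 + 0) - 9)**2 = (-4 - 9)**2 = (-13)**2 = 169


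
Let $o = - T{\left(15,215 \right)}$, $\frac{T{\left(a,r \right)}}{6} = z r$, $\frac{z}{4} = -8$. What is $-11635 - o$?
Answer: $-52915$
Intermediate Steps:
$z = -32$ ($z = 4 \left(-8\right) = -32$)
$T{\left(a,r \right)} = - 192 r$ ($T{\left(a,r \right)} = 6 \left(- 32 r\right) = - 192 r$)
$o = 41280$ ($o = - \left(-192\right) 215 = \left(-1\right) \left(-41280\right) = 41280$)
$-11635 - o = -11635 - 41280 = -52915$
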